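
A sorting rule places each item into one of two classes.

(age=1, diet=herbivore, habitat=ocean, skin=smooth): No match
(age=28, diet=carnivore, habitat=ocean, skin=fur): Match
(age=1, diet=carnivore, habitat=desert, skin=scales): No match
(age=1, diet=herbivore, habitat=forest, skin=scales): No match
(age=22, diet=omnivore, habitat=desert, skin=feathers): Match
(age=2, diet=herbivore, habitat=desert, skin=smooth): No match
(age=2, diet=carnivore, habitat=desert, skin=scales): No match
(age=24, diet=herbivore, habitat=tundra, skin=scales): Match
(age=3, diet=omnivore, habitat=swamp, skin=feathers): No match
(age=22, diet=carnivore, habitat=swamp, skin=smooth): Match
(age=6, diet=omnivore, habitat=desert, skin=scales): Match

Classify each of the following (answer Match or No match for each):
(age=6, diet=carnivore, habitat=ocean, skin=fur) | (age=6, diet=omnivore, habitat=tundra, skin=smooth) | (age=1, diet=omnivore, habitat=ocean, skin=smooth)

Rule: age ≥ 6. This holds for each 'Match' example and fails for each 'No match' one.
(age=6, diet=carnivore, habitat=ocean, skin=fur) → age = 6 → Match.
(age=6, diet=omnivore, habitat=tundra, skin=smooth) → age = 6 → Match.
(age=1, diet=omnivore, habitat=ocean, skin=smooth) → age = 1 → No match.

Match, Match, No match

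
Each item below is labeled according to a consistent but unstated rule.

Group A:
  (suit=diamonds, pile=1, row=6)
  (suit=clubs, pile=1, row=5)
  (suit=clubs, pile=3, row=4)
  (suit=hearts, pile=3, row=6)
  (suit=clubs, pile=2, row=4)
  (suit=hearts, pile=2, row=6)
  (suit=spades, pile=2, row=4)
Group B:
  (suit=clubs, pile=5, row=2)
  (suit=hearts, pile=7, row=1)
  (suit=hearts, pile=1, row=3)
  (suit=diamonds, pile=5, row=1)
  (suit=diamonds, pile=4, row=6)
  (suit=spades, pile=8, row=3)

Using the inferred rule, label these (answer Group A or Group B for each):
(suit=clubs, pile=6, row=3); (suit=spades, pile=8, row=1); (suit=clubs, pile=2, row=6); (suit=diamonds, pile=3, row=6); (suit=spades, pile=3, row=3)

The simplest hypothesis consistent with all the labels is: pile ≤ 3 AND row ≥ 4.
(suit=clubs, pile=6, row=3) — pile = 6, row = 3, hence Group B.
(suit=spades, pile=8, row=1) — pile = 8, row = 1, hence Group B.
(suit=clubs, pile=2, row=6) — pile = 2, row = 6, hence Group A.
(suit=diamonds, pile=3, row=6) — pile = 3, row = 6, hence Group A.
(suit=spades, pile=3, row=3) — pile = 3, row = 3, hence Group B.

Group B, Group B, Group A, Group A, Group B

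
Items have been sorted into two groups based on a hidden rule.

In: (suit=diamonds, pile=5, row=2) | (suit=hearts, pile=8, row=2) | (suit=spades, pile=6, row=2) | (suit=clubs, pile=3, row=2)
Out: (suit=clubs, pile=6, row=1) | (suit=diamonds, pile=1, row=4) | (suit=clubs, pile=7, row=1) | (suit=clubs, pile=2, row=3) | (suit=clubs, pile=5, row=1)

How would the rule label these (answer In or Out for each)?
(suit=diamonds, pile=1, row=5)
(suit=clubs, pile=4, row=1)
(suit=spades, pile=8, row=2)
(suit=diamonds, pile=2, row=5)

Out, Out, In, Out

The common property of the 'In' items is: row = 2. No 'Out' item has it.
(suit=diamonds, pile=1, row=5): row = 5 — does not fit, so Out.
(suit=clubs, pile=4, row=1): row = 1 — does not fit, so Out.
(suit=spades, pile=8, row=2): row = 2 — meets the rule, so In.
(suit=diamonds, pile=2, row=5): row = 5 — does not fit, so Out.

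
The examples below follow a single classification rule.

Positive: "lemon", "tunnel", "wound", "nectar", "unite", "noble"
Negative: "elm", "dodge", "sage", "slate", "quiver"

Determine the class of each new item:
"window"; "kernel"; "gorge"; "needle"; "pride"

Positive, Positive, Negative, Positive, Negative

All 'Positive' examples share one property — contains 'n' — and every 'Negative' example lacks it.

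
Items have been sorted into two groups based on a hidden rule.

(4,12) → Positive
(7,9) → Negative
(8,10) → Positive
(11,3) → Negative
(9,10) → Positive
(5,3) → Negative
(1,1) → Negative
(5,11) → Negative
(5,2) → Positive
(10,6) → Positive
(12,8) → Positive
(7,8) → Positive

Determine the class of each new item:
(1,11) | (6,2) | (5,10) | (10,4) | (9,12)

The pattern is that an item is 'Positive' exactly when: second is even.
Negative: (1,11), since second 11. Positive: (6,2), since second 2. Positive: (5,10), since second 10. Positive: (10,4), since second 4. Positive: (9,12), since second 12.

Negative, Positive, Positive, Positive, Positive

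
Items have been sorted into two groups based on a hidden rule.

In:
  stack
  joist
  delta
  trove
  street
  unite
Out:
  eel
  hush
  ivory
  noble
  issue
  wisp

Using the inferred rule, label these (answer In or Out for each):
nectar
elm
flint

In, Out, In

The classifier is using: contains 't'.
nectar: In (has 't'). elm: Out (no 't'). flint: In (has 't').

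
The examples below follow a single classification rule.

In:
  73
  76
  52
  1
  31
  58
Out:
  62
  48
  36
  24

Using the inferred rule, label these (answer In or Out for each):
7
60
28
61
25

Every 'In' example satisfies: ≡ 1 (mod 3). None of the 'Out' examples do.

In, Out, In, In, In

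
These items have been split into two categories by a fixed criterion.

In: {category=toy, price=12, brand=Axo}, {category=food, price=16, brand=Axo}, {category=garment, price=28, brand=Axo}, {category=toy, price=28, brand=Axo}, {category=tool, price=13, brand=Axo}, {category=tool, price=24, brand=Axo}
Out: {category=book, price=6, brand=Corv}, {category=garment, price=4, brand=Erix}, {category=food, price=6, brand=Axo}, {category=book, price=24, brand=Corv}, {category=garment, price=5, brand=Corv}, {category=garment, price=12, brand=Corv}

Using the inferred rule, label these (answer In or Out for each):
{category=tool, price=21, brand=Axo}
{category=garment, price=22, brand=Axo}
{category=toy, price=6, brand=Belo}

The classifier is using: brand is Axo AND price ≥ 12.
{category=tool, price=21, brand=Axo} — brand is Axo, price = 21, hence In.
{category=garment, price=22, brand=Axo} — brand is Axo, price = 22, hence In.
{category=toy, price=6, brand=Belo} — brand is Belo, price = 6, hence Out.

In, In, Out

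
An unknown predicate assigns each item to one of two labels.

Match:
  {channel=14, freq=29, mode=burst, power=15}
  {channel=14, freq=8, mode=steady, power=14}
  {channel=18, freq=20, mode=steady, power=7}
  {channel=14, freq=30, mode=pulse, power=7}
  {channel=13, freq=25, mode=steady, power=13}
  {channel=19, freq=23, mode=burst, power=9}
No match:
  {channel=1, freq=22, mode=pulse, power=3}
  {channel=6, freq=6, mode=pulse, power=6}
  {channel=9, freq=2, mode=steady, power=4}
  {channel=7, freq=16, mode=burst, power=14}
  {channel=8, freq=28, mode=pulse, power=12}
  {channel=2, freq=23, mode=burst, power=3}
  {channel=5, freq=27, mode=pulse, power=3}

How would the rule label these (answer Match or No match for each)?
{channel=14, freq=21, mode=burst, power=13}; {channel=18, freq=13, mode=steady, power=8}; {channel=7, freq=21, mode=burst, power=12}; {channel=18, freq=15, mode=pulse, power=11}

Match, Match, No match, Match

Rule: channel ≥ 13. This holds for each 'Match' example and fails for each 'No match' one.
{channel=14, freq=21, mode=burst, power=13} — channel = 14, hence Match. {channel=18, freq=13, mode=steady, power=8} — channel = 18, hence Match. {channel=7, freq=21, mode=burst, power=12} — channel = 7, hence No match. {channel=18, freq=15, mode=pulse, power=11} — channel = 18, hence Match.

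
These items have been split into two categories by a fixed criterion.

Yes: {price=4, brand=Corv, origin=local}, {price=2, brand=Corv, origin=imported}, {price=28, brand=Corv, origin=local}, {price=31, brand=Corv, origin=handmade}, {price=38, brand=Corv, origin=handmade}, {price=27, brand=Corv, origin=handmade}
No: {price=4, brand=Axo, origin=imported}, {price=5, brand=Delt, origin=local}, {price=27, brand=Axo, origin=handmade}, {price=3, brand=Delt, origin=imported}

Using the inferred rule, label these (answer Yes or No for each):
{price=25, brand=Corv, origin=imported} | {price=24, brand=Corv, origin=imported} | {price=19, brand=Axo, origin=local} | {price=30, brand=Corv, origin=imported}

Yes, Yes, No, Yes

The rule appears to be: brand is Corv.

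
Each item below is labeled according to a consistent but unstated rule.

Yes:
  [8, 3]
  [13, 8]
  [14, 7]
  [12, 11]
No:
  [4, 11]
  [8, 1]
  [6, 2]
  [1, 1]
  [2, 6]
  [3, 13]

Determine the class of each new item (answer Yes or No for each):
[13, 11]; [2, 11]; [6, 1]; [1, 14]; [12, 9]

Yes, No, No, No, Yes

All 'Yes' examples share one property — first > second AND sum ≥ 11 — and every 'No' example lacks it.
[13, 11] → 13 > 11, 13+11 = 24 → Yes. [2, 11] → 2 < 11, 2+11 = 13 → No. [6, 1] → 6 > 1, 6+1 = 7 → No. [1, 14] → 1 < 14, 1+14 = 15 → No. [12, 9] → 12 > 9, 12+9 = 21 → Yes.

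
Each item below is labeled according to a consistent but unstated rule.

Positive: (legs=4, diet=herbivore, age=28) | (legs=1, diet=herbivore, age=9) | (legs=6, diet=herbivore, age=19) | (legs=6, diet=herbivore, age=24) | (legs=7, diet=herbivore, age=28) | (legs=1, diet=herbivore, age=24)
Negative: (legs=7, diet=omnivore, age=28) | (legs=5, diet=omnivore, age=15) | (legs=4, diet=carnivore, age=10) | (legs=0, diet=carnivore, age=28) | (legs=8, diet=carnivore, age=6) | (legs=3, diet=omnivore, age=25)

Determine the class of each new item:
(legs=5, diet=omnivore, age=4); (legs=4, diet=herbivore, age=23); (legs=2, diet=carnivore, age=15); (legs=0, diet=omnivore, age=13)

Negative, Positive, Negative, Negative

One predicate separates the groups cleanly: diet is herbivore.
(legs=5, diet=omnivore, age=4) — diet is omnivore, hence Negative.
(legs=4, diet=herbivore, age=23) — diet is herbivore, hence Positive.
(legs=2, diet=carnivore, age=15) — diet is carnivore, hence Negative.
(legs=0, diet=omnivore, age=13) — diet is omnivore, hence Negative.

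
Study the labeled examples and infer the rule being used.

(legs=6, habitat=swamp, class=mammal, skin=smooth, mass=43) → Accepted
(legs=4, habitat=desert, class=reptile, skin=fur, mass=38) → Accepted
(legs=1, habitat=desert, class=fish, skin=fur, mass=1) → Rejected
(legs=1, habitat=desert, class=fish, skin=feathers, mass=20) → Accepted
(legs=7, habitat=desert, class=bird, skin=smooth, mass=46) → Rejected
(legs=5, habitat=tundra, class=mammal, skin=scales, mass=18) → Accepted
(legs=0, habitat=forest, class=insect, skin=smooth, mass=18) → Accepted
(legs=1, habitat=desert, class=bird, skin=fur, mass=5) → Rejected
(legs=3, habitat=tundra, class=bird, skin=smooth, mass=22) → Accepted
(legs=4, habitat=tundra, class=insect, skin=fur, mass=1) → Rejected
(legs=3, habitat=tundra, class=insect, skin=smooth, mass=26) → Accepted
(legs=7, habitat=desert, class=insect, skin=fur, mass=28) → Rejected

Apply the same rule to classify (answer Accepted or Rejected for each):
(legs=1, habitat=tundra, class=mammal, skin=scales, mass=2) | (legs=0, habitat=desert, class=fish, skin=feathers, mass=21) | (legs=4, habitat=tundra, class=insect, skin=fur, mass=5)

The simplest hypothesis consistent with all the labels is: legs ≤ 6 AND mass ≥ 18.

Rejected, Accepted, Rejected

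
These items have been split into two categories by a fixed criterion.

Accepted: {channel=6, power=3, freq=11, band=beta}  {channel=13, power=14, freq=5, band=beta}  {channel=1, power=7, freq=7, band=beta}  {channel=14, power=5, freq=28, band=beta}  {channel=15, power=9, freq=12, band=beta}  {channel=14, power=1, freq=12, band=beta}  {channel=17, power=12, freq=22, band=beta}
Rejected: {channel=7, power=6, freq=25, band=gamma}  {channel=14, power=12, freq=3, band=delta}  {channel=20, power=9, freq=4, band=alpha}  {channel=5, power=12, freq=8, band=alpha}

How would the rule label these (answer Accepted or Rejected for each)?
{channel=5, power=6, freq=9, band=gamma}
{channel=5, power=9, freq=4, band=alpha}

Rejected, Rejected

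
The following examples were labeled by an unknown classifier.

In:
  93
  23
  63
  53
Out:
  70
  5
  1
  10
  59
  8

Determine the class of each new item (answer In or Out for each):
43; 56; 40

The pattern is that an item is 'In' exactly when: ends in digit 3.
43: last digit 3, qualifies → In.
56: last digit 6, does not pass → Out.
40: last digit 0, does not pass → Out.

In, Out, Out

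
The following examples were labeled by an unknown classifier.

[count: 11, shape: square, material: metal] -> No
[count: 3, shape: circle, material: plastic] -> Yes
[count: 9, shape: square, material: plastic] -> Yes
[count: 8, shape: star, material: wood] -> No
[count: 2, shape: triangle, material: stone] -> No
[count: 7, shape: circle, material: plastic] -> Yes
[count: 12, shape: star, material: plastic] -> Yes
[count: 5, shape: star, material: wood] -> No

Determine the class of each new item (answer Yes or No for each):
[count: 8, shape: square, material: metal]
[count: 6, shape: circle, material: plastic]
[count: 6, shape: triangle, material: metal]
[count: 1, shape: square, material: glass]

No, Yes, No, No

'Yes' ⟺ material is plastic.
[count: 8, shape: square, material: metal] — material is metal, hence No.
[count: 6, shape: circle, material: plastic] — material is plastic, hence Yes.
[count: 6, shape: triangle, material: metal] — material is metal, hence No.
[count: 1, shape: square, material: glass] — material is glass, hence No.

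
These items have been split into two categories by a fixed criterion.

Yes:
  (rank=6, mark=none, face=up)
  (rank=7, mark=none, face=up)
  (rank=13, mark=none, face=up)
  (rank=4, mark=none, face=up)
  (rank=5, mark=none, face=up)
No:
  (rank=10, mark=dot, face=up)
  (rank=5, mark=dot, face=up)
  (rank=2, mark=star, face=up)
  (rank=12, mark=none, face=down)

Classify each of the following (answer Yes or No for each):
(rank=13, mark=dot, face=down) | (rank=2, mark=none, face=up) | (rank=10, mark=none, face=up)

No, Yes, Yes

The pattern is that an item is 'Yes' exactly when: face is up AND mark is none.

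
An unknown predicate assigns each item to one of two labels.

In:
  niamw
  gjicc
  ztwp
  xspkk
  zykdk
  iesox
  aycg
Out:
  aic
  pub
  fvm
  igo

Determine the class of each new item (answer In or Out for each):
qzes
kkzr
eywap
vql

In, In, In, Out

A rule that fits every label: length ≥ 4 — true of each 'In' example, false of each 'Out' one.
qzes: In (length 4). kkzr: In (length 4). eywap: In (length 5). vql: Out (length 3).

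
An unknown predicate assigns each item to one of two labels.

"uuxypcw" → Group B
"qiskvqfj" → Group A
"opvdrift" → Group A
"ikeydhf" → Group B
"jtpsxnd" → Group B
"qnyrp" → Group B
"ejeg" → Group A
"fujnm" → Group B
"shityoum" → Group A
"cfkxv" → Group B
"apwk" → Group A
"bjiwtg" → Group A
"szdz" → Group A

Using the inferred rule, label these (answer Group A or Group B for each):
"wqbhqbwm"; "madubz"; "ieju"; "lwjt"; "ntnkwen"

The classifier is using: even length.

Group A, Group A, Group A, Group A, Group B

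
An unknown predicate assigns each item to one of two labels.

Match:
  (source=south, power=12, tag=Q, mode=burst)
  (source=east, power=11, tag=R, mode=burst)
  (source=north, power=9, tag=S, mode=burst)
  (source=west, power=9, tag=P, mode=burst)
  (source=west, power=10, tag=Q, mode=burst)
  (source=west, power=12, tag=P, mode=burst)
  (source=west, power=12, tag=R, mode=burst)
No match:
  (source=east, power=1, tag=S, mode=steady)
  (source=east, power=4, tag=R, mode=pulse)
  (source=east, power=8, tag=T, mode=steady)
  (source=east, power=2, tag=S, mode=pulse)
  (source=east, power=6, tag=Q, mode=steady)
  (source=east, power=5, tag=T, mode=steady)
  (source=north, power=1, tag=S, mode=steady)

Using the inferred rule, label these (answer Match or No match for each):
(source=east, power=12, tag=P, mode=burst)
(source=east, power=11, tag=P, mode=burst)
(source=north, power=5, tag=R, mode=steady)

Rule: mode is burst. This holds for each 'Match' example and fails for each 'No match' one.

Match, Match, No match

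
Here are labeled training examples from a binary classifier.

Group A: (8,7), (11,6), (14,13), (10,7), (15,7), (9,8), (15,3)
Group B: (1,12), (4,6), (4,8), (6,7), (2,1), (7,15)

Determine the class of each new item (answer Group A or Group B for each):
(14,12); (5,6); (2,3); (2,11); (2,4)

The classifier is using: first ≥ 8.
(14,12): Group A (first 14).
(5,6): Group B (first 5).
(2,3): Group B (first 2).
(2,11): Group B (first 2).
(2,4): Group B (first 2).

Group A, Group B, Group B, Group B, Group B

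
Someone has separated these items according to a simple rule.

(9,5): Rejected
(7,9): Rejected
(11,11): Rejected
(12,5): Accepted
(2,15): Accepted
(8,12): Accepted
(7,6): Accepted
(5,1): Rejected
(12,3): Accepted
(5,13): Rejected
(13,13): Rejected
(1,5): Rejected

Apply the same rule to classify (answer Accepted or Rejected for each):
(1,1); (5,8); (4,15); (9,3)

The simplest hypothesis consistent with all the labels is: product is even.
(1,1) — 1·1 = 1, hence Rejected.
(5,8) — 5·8 = 40, hence Accepted.
(4,15) — 4·15 = 60, hence Accepted.
(9,3) — 9·3 = 27, hence Rejected.

Rejected, Accepted, Accepted, Rejected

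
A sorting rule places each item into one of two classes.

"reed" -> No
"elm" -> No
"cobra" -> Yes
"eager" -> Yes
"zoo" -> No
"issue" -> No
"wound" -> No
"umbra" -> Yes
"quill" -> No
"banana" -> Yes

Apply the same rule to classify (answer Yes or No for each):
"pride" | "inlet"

The pattern is that an item is 'Yes' exactly when: contains 'a'.
No: "pride", since no 'a'.
No: "inlet", since no 'a'.

No, No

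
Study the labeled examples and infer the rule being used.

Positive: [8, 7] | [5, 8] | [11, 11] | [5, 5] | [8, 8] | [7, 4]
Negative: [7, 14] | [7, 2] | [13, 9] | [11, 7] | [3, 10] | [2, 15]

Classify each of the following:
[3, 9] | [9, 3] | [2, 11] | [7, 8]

Rule: |first − second| ≤ 3. This holds for each 'Positive' example and fails for each 'Negative' one.
[3, 9]: |3−9| = 6, does not fit → Negative. [9, 3]: |9−3| = 6, does not fit → Negative. [2, 11]: |2−11| = 9, does not fit → Negative. [7, 8]: |7−8| = 1, matches → Positive.

Negative, Negative, Negative, Positive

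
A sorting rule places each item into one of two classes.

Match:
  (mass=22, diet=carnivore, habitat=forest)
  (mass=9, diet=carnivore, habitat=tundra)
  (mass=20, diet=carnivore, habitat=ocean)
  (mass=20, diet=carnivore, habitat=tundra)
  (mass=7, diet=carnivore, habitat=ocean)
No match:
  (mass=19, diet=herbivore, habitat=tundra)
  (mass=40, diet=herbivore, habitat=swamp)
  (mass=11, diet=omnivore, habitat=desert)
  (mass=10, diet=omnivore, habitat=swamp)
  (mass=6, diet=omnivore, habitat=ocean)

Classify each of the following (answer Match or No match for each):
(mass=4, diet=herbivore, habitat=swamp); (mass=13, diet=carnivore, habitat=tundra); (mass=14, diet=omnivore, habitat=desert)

No match, Match, No match

The distinguishing property — diet is carnivore — holds for all the 'Match' cases and none of the 'No match' cases.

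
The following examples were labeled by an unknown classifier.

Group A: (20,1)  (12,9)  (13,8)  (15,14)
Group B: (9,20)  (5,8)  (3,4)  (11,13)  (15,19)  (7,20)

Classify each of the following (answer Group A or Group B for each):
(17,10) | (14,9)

Rule: first > second. This holds for each 'Group A' example and fails for each 'Group B' one.
(17,10): Group A (17 > 10). (14,9): Group A (14 > 9).

Group A, Group A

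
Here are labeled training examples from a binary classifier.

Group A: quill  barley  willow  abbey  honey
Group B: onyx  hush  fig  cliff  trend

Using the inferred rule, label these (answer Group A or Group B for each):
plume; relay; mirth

All 'Group A' examples share one property — has ≥ 2 vowels — and every 'Group B' example lacks it.
plume: Group A (2 vowels). relay: Group A (2 vowels). mirth: Group B (1 vowel).

Group A, Group A, Group B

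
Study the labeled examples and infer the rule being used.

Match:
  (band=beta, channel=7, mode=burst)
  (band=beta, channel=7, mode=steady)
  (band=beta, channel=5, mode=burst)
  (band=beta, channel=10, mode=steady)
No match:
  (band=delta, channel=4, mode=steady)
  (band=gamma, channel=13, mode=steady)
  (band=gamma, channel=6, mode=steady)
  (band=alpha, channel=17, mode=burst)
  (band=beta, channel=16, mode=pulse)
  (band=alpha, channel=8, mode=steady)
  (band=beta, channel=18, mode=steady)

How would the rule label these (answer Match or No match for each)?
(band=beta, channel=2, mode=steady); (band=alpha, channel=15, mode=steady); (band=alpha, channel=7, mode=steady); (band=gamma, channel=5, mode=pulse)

Every 'Match' example satisfies: band is beta AND channel ≤ 10. None of the 'No match' examples do.

Match, No match, No match, No match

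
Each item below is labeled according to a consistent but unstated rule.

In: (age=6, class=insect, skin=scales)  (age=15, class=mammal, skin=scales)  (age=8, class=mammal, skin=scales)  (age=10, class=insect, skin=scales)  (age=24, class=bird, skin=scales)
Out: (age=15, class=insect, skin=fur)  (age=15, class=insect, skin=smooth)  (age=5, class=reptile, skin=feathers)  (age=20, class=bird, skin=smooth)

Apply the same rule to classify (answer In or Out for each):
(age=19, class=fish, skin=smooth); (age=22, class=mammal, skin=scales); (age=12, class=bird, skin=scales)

Looking at the examples, the only property every 'In' case has and every 'Out' case lacks is: skin is scales.
Out: (age=19, class=fish, skin=smooth), since skin is smooth.
In: (age=22, class=mammal, skin=scales), since skin is scales.
In: (age=12, class=bird, skin=scales), since skin is scales.

Out, In, In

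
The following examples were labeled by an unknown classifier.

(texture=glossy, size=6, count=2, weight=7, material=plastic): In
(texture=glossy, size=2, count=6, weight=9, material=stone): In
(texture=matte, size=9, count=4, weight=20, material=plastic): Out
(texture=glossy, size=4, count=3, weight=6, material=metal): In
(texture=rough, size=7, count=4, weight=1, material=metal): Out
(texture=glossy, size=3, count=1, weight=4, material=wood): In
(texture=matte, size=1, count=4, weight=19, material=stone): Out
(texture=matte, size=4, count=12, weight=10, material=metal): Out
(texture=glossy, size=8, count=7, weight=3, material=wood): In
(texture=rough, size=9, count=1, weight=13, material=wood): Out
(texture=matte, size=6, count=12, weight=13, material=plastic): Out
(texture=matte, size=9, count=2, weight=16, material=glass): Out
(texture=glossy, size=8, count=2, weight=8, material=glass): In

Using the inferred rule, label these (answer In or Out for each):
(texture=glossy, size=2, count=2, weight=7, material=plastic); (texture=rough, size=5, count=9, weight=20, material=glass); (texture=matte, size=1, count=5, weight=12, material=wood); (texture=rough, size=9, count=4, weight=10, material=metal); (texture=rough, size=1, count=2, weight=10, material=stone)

The simplest hypothesis consistent with all the labels is: texture is glossy.
(texture=glossy, size=2, count=2, weight=7, material=plastic): texture is glossy — fits, so In.
(texture=rough, size=5, count=9, weight=20, material=glass): texture is rough — lacks this property, so Out.
(texture=matte, size=1, count=5, weight=12, material=wood): texture is matte — lacks this property, so Out.
(texture=rough, size=9, count=4, weight=10, material=metal): texture is rough — lacks this property, so Out.
(texture=rough, size=1, count=2, weight=10, material=stone): texture is rough — lacks this property, so Out.

In, Out, Out, Out, Out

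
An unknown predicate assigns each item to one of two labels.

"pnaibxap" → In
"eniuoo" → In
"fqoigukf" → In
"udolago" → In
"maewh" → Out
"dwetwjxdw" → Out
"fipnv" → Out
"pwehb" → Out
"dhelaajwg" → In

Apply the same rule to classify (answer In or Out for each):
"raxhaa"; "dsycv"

The common property of the 'In' items is: has ≥ 3 vowels. No 'Out' item has it.
In: "raxhaa", since 3 vowels. Out: "dsycv", since 0 vowels.

In, Out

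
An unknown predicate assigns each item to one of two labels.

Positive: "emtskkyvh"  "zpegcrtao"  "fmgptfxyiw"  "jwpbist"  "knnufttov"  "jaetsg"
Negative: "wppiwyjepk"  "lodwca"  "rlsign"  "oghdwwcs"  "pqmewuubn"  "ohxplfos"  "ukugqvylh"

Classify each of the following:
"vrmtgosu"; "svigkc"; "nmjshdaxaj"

The rule appears to be: contains 't'.

Positive, Negative, Negative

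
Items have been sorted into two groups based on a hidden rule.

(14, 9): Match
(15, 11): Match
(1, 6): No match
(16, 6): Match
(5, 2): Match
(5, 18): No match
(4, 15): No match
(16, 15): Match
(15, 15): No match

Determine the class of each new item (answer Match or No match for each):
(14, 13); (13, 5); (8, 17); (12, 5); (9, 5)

Every 'Match' example satisfies: first > second. None of the 'No match' examples do.
(14, 13): 14 > 13 — passes, so Match.
(13, 5): 13 > 5 — passes, so Match.
(8, 17): 8 < 17 — doesn't qualify, so No match.
(12, 5): 12 > 5 — passes, so Match.
(9, 5): 9 > 5 — passes, so Match.

Match, Match, No match, Match, Match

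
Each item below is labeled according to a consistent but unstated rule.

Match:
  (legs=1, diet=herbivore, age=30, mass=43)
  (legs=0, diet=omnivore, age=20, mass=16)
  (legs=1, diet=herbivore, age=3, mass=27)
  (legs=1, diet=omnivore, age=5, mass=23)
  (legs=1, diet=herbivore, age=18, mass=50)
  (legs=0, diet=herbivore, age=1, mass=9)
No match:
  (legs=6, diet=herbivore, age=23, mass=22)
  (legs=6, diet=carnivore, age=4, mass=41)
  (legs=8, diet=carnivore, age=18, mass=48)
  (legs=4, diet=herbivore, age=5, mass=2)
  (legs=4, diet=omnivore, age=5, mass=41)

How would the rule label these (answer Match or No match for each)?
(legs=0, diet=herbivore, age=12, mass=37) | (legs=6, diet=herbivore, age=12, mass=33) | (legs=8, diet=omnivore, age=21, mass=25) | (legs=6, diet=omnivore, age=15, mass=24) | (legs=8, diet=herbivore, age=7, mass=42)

Match, No match, No match, No match, No match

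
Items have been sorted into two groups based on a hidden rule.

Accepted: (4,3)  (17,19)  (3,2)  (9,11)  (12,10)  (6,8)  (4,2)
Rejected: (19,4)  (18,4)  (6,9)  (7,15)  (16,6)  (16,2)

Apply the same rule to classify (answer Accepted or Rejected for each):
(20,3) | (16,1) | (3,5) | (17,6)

Rejected, Rejected, Accepted, Rejected

Rule: |first − second| ≤ 2. This holds for each 'Accepted' example and fails for each 'Rejected' one.
(20,3): Rejected (|20−3| = 17).
(16,1): Rejected (|16−1| = 15).
(3,5): Accepted (|3−5| = 2).
(17,6): Rejected (|17−6| = 11).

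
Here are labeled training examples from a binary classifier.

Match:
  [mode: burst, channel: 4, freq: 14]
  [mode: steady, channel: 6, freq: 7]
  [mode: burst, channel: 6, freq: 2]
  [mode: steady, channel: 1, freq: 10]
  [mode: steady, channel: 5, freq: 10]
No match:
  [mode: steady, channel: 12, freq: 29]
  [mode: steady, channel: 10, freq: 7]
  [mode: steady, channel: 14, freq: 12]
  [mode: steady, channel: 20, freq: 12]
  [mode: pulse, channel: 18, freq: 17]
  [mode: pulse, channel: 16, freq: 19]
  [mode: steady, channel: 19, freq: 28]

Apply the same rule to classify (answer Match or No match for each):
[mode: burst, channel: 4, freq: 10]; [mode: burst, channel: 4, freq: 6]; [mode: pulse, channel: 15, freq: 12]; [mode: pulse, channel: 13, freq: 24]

Match, Match, No match, No match

Every 'Match' example satisfies: channel ≤ 6. None of the 'No match' examples do.
[mode: burst, channel: 4, freq: 10]: Match (channel = 4). [mode: burst, channel: 4, freq: 6]: Match (channel = 4). [mode: pulse, channel: 15, freq: 12]: No match (channel = 15). [mode: pulse, channel: 13, freq: 24]: No match (channel = 13).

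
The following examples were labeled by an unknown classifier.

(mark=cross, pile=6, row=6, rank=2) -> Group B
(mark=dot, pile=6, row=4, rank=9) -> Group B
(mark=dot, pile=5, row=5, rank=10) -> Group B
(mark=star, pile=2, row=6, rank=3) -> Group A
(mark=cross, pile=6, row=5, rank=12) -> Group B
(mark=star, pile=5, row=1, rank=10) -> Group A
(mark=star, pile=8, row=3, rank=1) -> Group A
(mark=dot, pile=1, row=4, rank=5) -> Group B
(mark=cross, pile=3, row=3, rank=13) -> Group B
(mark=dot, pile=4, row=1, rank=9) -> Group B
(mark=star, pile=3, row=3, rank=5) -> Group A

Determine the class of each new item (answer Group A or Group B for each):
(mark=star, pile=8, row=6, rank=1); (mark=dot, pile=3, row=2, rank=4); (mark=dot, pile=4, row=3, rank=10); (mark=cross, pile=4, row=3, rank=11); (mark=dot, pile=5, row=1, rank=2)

Group A, Group B, Group B, Group B, Group B

A rule that fits every label: mark is star — true of each 'Group A' example, false of each 'Group B' one.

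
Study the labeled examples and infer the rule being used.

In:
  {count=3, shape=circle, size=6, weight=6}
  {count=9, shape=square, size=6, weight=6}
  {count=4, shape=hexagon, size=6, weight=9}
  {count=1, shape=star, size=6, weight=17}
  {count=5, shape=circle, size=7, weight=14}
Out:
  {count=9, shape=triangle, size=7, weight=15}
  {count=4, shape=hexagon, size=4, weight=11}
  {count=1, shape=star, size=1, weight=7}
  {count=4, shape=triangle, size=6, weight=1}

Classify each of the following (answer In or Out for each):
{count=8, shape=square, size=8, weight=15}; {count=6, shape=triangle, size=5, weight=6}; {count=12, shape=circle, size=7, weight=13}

In, Out, In

The pattern is that an item is 'In' exactly when: shape is not triangle AND size ≥ 6.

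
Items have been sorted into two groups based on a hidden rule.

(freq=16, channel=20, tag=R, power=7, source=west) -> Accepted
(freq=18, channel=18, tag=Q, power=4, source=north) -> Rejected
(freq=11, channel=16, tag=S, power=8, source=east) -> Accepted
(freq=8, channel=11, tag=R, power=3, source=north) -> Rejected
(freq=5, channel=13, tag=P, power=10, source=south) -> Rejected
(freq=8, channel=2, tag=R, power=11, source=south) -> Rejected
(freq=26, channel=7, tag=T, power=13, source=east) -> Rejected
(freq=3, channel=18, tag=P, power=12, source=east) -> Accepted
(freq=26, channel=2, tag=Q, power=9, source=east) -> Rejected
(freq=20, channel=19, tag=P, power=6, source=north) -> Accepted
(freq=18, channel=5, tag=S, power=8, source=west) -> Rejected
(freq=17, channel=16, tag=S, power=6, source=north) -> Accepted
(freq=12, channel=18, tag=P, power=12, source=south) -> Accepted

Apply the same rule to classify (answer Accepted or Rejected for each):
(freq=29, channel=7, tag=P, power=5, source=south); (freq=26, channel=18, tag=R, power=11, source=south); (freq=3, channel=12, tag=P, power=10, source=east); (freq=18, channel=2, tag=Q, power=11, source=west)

The distinguishing property — power ≥ 6 AND channel ≥ 16 — holds for all the 'Accepted' cases and none of the 'Rejected' cases.
(freq=29, channel=7, tag=P, power=5, source=south) → power = 5, channel = 7 → Rejected.
(freq=26, channel=18, tag=R, power=11, source=south) → power = 11, channel = 18 → Accepted.
(freq=3, channel=12, tag=P, power=10, source=east) → power = 10, channel = 12 → Rejected.
(freq=18, channel=2, tag=Q, power=11, source=west) → power = 11, channel = 2 → Rejected.

Rejected, Accepted, Rejected, Rejected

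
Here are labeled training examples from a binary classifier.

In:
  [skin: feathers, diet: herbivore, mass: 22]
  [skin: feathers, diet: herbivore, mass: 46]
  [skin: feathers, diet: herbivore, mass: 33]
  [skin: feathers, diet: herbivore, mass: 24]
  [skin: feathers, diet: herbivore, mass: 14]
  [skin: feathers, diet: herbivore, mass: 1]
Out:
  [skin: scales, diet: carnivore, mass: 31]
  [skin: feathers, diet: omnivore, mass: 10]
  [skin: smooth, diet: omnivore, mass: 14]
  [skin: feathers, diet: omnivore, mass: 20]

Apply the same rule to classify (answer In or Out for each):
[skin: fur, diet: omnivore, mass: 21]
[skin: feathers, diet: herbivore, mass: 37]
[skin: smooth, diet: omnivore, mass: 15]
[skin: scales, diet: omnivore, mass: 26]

Out, In, Out, Out

The distinguishing property — diet is herbivore — holds for all the 'In' cases and none of the 'Out' cases.
Out: [skin: fur, diet: omnivore, mass: 21], since diet is omnivore.
In: [skin: feathers, diet: herbivore, mass: 37], since diet is herbivore.
Out: [skin: smooth, diet: omnivore, mass: 15], since diet is omnivore.
Out: [skin: scales, diet: omnivore, mass: 26], since diet is omnivore.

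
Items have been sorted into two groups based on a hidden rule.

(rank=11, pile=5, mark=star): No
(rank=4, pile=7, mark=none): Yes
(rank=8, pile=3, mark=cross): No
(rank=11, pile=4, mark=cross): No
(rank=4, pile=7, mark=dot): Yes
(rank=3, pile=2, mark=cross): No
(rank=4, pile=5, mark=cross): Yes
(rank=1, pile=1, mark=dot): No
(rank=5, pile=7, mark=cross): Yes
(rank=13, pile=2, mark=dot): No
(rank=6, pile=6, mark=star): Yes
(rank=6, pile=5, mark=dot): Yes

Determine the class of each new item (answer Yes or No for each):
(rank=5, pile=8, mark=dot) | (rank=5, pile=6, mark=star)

All 'Yes' examples share one property — rank ≤ 6 AND pile ≥ 3 — and every 'No' example lacks it.

Yes, Yes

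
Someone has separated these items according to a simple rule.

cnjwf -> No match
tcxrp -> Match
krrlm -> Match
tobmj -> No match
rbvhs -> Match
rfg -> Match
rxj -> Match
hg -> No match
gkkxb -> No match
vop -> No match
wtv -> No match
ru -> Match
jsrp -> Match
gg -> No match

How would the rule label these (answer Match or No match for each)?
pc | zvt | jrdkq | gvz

No match, No match, Match, No match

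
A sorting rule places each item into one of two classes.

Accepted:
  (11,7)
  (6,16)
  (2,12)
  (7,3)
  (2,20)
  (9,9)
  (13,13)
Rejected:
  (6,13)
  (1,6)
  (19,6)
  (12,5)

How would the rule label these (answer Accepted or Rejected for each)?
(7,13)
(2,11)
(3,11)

Accepted, Rejected, Accepted

One predicate separates the groups cleanly: sum is even.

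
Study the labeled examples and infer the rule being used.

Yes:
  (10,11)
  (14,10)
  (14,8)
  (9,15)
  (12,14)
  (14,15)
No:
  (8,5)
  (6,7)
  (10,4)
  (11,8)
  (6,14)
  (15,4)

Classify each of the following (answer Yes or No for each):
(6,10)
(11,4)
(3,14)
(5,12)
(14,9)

A rule that fits every label: sum ≥ 21 — true of each 'Yes' example, false of each 'No' one.
(6,10): 6+10 = 16 — doesn't qualify, so No.
(11,4): 11+4 = 15 — doesn't qualify, so No.
(3,14): 3+14 = 17 — doesn't qualify, so No.
(5,12): 5+12 = 17 — doesn't qualify, so No.
(14,9): 14+9 = 23 — satisfies this, so Yes.

No, No, No, No, Yes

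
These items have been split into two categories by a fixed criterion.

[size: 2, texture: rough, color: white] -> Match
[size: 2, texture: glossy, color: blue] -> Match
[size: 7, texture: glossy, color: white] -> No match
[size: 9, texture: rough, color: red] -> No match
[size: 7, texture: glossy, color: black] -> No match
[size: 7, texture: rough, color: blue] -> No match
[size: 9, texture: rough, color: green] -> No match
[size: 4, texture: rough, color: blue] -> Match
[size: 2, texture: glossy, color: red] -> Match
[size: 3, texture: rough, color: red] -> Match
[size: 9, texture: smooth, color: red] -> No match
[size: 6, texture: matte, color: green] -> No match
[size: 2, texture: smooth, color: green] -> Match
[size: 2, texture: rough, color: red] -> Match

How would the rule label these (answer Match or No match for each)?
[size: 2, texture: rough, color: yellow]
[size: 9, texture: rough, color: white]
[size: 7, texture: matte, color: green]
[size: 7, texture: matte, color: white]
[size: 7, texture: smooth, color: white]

Match, No match, No match, No match, No match

Every 'Match' example satisfies: size ≤ 4. None of the 'No match' examples do.
[size: 2, texture: rough, color: yellow] → size = 2 → Match. [size: 9, texture: rough, color: white] → size = 9 → No match. [size: 7, texture: matte, color: green] → size = 7 → No match. [size: 7, texture: matte, color: white] → size = 7 → No match. [size: 7, texture: smooth, color: white] → size = 7 → No match.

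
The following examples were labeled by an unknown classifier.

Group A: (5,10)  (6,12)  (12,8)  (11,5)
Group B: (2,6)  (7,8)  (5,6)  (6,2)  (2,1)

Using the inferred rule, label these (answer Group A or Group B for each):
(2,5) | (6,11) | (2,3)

Group B, Group A, Group B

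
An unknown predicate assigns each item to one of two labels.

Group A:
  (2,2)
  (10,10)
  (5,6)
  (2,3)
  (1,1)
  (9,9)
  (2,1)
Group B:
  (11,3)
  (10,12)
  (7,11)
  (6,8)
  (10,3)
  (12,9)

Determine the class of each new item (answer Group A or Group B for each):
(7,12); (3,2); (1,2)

Group B, Group A, Group A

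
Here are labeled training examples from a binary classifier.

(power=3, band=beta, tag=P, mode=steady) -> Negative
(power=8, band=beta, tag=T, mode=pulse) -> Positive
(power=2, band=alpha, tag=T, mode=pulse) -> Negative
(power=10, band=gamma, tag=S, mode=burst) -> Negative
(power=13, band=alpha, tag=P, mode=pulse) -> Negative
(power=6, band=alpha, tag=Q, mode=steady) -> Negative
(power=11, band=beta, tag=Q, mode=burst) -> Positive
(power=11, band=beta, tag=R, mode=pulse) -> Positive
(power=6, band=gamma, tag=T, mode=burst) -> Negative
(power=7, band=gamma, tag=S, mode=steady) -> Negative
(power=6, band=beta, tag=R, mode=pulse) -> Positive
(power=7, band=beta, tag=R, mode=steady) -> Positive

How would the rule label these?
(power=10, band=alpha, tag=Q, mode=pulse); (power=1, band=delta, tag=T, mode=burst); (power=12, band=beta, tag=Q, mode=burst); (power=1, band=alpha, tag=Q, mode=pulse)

Negative, Negative, Positive, Negative

All 'Positive' examples share one property — band is beta AND power ≥ 6 — and every 'Negative' example lacks it.
(power=10, band=alpha, tag=Q, mode=pulse): Negative (band is alpha, power = 10). (power=1, band=delta, tag=T, mode=burst): Negative (band is delta, power = 1). (power=12, band=beta, tag=Q, mode=burst): Positive (band is beta, power = 12). (power=1, band=alpha, tag=Q, mode=pulse): Negative (band is alpha, power = 1).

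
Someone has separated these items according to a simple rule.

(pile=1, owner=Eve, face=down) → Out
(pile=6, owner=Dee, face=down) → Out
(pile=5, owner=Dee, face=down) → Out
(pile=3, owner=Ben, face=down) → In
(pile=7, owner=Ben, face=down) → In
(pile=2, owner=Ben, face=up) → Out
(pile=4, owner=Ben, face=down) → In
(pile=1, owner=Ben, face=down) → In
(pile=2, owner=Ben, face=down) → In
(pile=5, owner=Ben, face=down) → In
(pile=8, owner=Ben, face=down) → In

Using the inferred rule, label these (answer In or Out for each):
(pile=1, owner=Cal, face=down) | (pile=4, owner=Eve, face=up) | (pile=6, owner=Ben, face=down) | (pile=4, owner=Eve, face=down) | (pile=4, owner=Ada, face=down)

Out, Out, In, Out, Out

The pattern is that an item is 'In' exactly when: face is down AND owner is Ben.
(pile=1, owner=Cal, face=down) — face is down, owner is Cal, hence Out.
(pile=4, owner=Eve, face=up) — face is up, owner is Eve, hence Out.
(pile=6, owner=Ben, face=down) — face is down, owner is Ben, hence In.
(pile=4, owner=Eve, face=down) — face is down, owner is Eve, hence Out.
(pile=4, owner=Ada, face=down) — face is down, owner is Ada, hence Out.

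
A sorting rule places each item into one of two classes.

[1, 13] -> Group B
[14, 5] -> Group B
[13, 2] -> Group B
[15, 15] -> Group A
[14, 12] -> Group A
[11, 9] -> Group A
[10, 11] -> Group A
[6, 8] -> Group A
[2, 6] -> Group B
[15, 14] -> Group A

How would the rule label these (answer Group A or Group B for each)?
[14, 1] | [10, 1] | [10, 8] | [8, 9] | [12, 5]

The rule appears to be: min ≥ 6.
[14, 1] — min 1, hence Group B. [10, 1] — min 1, hence Group B. [10, 8] — min 8, hence Group A. [8, 9] — min 8, hence Group A. [12, 5] — min 5, hence Group B.

Group B, Group B, Group A, Group A, Group B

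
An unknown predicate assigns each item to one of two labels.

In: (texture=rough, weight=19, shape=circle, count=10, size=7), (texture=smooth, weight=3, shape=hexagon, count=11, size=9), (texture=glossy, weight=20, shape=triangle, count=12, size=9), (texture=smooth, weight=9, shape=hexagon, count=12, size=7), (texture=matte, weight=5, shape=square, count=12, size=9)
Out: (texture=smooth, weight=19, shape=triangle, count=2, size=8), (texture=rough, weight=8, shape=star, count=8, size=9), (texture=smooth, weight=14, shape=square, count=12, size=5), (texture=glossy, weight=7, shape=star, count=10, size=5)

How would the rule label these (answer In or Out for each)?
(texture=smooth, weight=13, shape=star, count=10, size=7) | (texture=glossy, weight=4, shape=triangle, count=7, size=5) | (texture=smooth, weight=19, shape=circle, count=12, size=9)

In, Out, In

The distinguishing property — count ≥ 10 AND size ≥ 7 — holds for all the 'In' cases and none of the 'Out' cases.
(texture=smooth, weight=13, shape=star, count=10, size=7): count = 10, size = 7, checks out → In. (texture=glossy, weight=4, shape=triangle, count=7, size=5): count = 7, size = 5, does not pass → Out. (texture=smooth, weight=19, shape=circle, count=12, size=9): count = 12, size = 9, checks out → In.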